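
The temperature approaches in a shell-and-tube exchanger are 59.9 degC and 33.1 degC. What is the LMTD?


LMTD = (dT1 - dT2) / ln(dT1/dT2)
= (59.9 - 33.1) / ln(59.9 / 33.1) = 26.8 / 0.593143 = 45.18

45.18 degC


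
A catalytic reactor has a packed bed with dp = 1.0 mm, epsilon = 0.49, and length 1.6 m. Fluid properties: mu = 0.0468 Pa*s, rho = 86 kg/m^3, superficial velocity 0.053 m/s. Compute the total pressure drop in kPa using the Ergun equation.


dp = 1.0 mm = 0.001 m
Viscous term = 150*0.0468*0.053*(1-0.49)^2 / (0.001^2*0.49^3) = 822555
Inertial term = 1.75*86*0.053^2*(1-0.49) / (0.001*0.49^3) = 1832.61
dP/L = 822555 + 1832.61 = 824388 Pa/m
dP = 824388 * 1.6 / 1000 = 1319 kPa

1319 kPa


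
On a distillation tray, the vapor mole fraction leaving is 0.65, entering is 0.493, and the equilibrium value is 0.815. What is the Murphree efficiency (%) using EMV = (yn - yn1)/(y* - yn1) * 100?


Murphree vapor efficiency: EMV = (y_n - y_(n-1)) / (y*_n - y_(n-1)) * 100
EMV = (0.65 - 0.493) / (0.815 - 0.493) * 100 = 0.157 / 0.322 * 100 = 48.76

48.76 %


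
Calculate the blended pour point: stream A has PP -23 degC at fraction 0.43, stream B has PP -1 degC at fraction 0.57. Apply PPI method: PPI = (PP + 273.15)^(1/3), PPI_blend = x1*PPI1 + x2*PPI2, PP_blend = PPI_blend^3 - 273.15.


PPI_1 = (-23 + 273.15)^(1/3) = 6.300865
PPI_2 = (-1 + 273.15)^(1/3) = 6.480414
PPI_blend = 0.43 * 6.300865 + 0.57 * 6.480414 = 6.403208
PP_blend = 6.403208^3 - 273.15 = 262.5384 - 273.15 = -10.61

-10.61 degC


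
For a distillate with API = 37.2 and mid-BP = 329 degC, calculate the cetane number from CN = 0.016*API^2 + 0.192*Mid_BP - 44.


CN = 0.016 * 37.2^2 + 0.192 * 329 - 44
CN = 22.14144 + 63.168 - 44 = 41.30944

41.30944


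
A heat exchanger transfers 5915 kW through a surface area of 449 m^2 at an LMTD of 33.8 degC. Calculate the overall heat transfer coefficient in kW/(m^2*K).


From Q = U*A*LMTD, U = Q / (A * LMTD)
U = 5915 / (449 * 33.8) = 5915 / 15176.2 = 0.3898

0.3898 kW/(m^2*K)


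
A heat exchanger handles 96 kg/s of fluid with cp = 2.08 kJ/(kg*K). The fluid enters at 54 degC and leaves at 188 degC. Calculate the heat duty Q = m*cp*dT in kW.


Q = m_dot * cp * delta_T
delta_T = 188 - 54 = 134 K
Q = 96 * 2.08 * 134
= 199.68 * 134
= 26757.12 kW

26757.12 kW


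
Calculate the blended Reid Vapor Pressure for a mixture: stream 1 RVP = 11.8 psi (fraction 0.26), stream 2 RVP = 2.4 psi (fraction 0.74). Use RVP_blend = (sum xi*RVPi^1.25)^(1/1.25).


Chevron index: RVP_blend = (sum xi*RVPi^1.25)^(1/1.25)
RVP^1.25 terms: 0.26 * 11.8^1.25 + 0.74 * 2.4^1.25 = 7.89678
RVP_blend = 7.89678^(1/1.25) = 5.223

5.223 psi


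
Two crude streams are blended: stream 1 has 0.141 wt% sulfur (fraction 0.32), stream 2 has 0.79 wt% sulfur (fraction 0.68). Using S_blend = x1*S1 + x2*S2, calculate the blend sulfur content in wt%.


Linear sulfur blending: S_blend = x1*S1 + x2*S2
Contribution 1: 0.32 * 0.141 = 0.04512 wt%
Contribution 2: 0.68 * 0.79 = 0.5372 wt%
S_blend = 0.04512 + 0.5372 = 0.58232

0.58232 wt%


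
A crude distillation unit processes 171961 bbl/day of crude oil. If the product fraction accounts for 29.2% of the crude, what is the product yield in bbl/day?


Crude throughput = 171961 bbl/day
Fraction yield = 29.2%
yield = throughput * fraction / 100
yield = 171961 * 29.2 / 100 = 50212.612

50212.612 bbl/day


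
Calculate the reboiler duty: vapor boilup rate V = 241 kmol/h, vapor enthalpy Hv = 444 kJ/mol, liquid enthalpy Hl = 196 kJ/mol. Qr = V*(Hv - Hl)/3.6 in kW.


Qr = 241 * (444 - 196) / 3.6 = 241 * 248 / 3.6 = 16600

16600 kW


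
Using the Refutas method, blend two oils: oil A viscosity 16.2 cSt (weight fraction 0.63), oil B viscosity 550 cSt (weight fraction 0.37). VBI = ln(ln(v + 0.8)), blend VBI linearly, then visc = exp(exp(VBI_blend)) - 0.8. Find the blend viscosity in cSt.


Refutas method: VBN_i = 14.534*ln(ln(visc_i + 0.8)) + 10.975, blended linearly by mass fraction; since VBN is linear in VBI_i = ln(ln(visc_i + 0.8)) and the fractions sum to 1, blend VBI directly: visc = exp(exp(VBI_blend)) - 0.8
VBI_1 = ln(ln(16.2 + 0.8)) = 1.04141
VBI_2 = ln(ln(550 + 0.8)) = 1.84235
VBI_blend = 0.63 * 1.04141 + 0.37 * 1.84235 = 1.33776
visc_blend = exp(exp(1.33776)) - 0.8 = 44.37

44.37 cSt


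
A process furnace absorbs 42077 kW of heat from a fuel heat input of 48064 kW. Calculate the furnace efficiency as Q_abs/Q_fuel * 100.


Furnace efficiency = Q_absorbed / Q_fuel * 100
= 42077 / 48064 * 100 = 87.54

87.54 %


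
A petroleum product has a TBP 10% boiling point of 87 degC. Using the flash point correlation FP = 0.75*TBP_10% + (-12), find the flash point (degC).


FP = 0.75 * 87 + (-12) = 53.25

53.25 degC


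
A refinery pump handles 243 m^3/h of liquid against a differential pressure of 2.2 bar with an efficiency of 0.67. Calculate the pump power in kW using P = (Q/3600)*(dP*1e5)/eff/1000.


Q = 243 / 3600 = 0.0675 m^3/s
P = 0.0675 * (2.2 * 1e5) / 0.67 / 1000 = 22.16

22.16 kW


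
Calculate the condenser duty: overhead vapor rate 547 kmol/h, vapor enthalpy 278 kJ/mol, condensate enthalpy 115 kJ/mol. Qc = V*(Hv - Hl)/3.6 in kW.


Qc = 547 * (278 - 115) / 3.6 = 547 * 163 / 3.6 = 24770

24770 kW


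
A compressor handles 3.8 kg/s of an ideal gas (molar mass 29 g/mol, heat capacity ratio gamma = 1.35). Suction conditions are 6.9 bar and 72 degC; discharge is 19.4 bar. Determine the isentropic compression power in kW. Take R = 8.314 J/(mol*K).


Isentropic work: W = m*(gamma/(gamma-1))*(R*T1/MW)*((P2/P1)^((gamma-1)/gamma) - 1)
T1 = 72 + 273.15 = 345.15 K
Pressure ratio = 19.4 / 6.9 = 2.81159
Exponent = (1.35 - 1)/1.35 = 0.259259
(P2/P1)^exp - 1 = 2.81159^0.259259 - 1 = 0.307359
W = 3.8 * 1.35 / 0.35 * 8.314 * 345.15 / 29 * 0.307359 = 445.8

445.8 kW


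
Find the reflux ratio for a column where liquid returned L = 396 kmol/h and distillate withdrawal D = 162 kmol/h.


Reflux ratio definition: R = L / D (liquid returned / distillate withdrawn)
L = 396 kmol/h, D = 162 kmol/h
R = 396 / 162 = 2.444

2.444


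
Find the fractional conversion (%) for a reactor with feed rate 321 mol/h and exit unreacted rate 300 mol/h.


X = (F_in - F_out) / F_in * 100
Moles reacted = 321 - 300 = 21
X = 21 / 321 * 100
= 0.06542 * 100
= 6.542 %

6.542 %


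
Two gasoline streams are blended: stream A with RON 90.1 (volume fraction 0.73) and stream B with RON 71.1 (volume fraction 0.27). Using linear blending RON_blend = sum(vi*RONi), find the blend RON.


Linear blending: RON_blend = sum(vi * RONi)
Contribution 1: 0.73 * 90.1 = 65.773
Contribution 2: 0.27 * 71.1 = 19.197
RON_blend = 65.773 + 19.197 = 84.97

84.97


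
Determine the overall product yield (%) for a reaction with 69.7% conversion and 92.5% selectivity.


Overall yield = conversion (%) * selectivity (%) / 100
Conversion = 69.7%, Selectivity = 92.5%
Y = 69.7 * 92.5 / 100
= 64.4725 %

64.4725 %


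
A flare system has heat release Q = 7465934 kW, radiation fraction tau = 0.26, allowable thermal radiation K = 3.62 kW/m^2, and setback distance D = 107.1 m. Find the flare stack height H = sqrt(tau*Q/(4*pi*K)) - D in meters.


tau*Q/(4*pi*K) = 0.26 * 7465934 / (4 * pi * 3.62) = 42671.6
sqrt(42671.6) = 206.571
H = 206.571 - 107.1 = 99.47

99.47 m


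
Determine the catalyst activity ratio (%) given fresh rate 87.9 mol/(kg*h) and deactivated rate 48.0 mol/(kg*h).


Activity (%) = (rate_used / rate_fresh) * 100
rate_used = 48.0, rate_fresh = 87.9
= (48.0 / 87.9) * 100
= 0.5461 * 100 = 54.61

54.61 %


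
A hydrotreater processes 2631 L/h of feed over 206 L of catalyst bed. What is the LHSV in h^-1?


LHSV = volumetric feed rate / catalyst volume
= 2631 L/h / 206 L
= 12.77 h^-1

12.77 h^-1


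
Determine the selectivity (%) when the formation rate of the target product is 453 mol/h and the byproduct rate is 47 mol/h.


Selectivity = desired / (desired + undesired) * 100
Total products = 453 + 47 = 500 mol/h
S = 453 / 500 * 100
= 0.9060 * 100
= 90.60 %

90.60 %


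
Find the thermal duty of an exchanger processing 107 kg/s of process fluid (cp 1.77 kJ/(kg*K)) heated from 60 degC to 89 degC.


Q = m_dot * cp * delta_T
delta_T = 89 - 60 = 29 K
Q = 107 * 1.77 * 29
= 189.39 * 29
= 5492.31 kW

5492.31 kW


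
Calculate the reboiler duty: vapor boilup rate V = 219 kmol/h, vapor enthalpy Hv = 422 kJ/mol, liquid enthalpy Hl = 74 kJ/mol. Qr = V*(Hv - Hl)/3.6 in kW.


Qr = 219 * (422 - 74) / 3.6 = 219 * 348 / 3.6 = 21170

21170 kW


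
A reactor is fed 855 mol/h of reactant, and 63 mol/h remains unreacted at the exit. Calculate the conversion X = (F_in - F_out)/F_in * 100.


X = (F_in - F_out) / F_in * 100
Moles reacted = 855 - 63 = 792
X = 792 / 855 * 100
= 0.9263 * 100
= 92.63 %

92.63 %


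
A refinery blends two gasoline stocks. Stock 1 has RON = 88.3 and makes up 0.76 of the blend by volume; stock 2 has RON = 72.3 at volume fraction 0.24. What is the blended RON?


Linear blending: RON_blend = sum(vi * RONi)
Contribution 1: 0.76 * 88.3 = 67.108
Contribution 2: 0.24 * 72.3 = 17.352
RON_blend = 67.108 + 17.352 = 84.46

84.46


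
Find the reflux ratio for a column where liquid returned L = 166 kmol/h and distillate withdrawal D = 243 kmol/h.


Reflux ratio definition: R = L / D (liquid returned / distillate withdrawn)
L = 166 kmol/h, D = 243 kmol/h
R = 166 / 243 = 0.6831

0.6831


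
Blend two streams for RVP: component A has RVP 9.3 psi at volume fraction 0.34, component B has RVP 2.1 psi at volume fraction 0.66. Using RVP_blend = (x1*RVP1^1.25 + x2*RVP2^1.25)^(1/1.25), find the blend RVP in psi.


Chevron index: RVP_blend = (sum xi*RVPi^1.25)^(1/1.25)
RVP^1.25 terms: 0.34 * 9.3^1.25 + 0.66 * 2.1^1.25 = 7.19029
RVP_blend = 7.19029^(1/1.25) = 4.846

4.846 psi


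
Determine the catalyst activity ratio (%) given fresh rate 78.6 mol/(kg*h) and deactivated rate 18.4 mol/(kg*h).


Activity (%) = (rate_used / rate_fresh) * 100
rate_used = 18.4, rate_fresh = 78.6
= (18.4 / 78.6) * 100
= 0.2341 * 100 = 23.41

23.41 %


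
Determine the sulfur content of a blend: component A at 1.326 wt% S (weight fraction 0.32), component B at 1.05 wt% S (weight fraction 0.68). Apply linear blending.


Linear sulfur blending: S_blend = x1*S1 + x2*S2
Contribution 1: 0.32 * 1.326 = 0.42432 wt%
Contribution 2: 0.68 * 1.05 = 0.714 wt%
S_blend = 0.42432 + 0.714 = 1.13832

1.13832 wt%


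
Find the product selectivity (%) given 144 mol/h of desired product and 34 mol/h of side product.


Selectivity = desired / (desired + undesired) * 100
Total products = 144 + 34 = 178 mol/h
S = 144 / 178 * 100
= 0.8090 * 100
= 80.90 %

80.90 %


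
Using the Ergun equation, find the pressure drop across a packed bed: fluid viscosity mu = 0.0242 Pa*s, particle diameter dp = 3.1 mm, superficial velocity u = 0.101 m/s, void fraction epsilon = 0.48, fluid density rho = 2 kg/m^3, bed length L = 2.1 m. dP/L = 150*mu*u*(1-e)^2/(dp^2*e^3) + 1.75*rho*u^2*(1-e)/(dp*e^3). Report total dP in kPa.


dp = 3.1 mm = 0.0031 m
Viscous term = 150*0.0242*0.101*(1-0.48)^2 / (0.0031^2*0.48^3) = 93279.8
Inertial term = 1.75*2*0.101^2*(1-0.48) / (0.0031*0.48^3) = 54.1538
dP/L = 93279.8 + 54.1538 = 93334 Pa/m
dP = 93334 * 2.1 / 1000 = 196.0 kPa

196.0 kPa


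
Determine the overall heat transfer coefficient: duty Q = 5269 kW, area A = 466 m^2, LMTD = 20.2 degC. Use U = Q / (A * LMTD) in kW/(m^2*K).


From Q = U*A*LMTD, U = Q / (A * LMTD)
U = 5269 / (466 * 20.2) = 5269 / 9413.2 = 0.5597

0.5597 kW/(m^2*K)


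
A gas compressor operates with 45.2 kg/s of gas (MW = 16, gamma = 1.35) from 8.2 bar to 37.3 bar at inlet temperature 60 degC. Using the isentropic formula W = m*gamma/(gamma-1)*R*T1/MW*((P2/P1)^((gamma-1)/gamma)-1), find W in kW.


Isentropic work: W = m*(gamma/(gamma-1))*(R*T1/MW)*((P2/P1)^((gamma-1)/gamma) - 1)
T1 = 60 + 273.15 = 333.15 K
Pressure ratio = 37.3 / 8.2 = 4.54878
Exponent = (1.35 - 1)/1.35 = 0.259259
(P2/P1)^exp - 1 = 4.54878^0.259259 - 1 = 0.481035
W = 45.2 * 1.35 / 0.35 * 8.314 * 333.15 / 16 * 0.481035 = 14520

14520 kW


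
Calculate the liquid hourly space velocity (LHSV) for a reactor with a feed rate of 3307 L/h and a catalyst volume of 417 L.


LHSV = volumetric feed rate / catalyst volume
= 3307 L/h / 417 L
= 7.930 h^-1

7.930 h^-1


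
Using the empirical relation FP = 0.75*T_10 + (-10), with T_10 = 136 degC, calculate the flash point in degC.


FP = 0.75 * 136 + (-10) = 92

92 degC


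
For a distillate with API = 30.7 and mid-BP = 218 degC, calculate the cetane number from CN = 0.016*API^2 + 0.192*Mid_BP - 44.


CN = 0.016 * 30.7^2 + 0.192 * 218 - 44
CN = 15.07984 + 41.856 - 44 = 12.93584

12.93584


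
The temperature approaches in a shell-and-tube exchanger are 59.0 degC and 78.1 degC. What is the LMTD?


LMTD = (dT1 - dT2) / ln(dT1/dT2)
= (59.0 - 78.1) / ln(59.0 / 78.1) = -19.1 / -0.280453 = 68.10

68.10 degC


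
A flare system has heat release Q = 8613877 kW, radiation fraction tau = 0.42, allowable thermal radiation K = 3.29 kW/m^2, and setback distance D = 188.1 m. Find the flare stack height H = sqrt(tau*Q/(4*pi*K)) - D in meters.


tau*Q/(4*pi*K) = 0.42 * 8613877 / (4 * pi * 3.29) = 87506.9
sqrt(87506.9) = 295.816
H = 295.816 - 188.1 = 107.7

107.7 m


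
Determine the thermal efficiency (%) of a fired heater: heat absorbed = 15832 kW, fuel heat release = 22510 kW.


Furnace efficiency = Q_absorbed / Q_fuel * 100
= 15832 / 22510 * 100 = 70.33

70.33 %


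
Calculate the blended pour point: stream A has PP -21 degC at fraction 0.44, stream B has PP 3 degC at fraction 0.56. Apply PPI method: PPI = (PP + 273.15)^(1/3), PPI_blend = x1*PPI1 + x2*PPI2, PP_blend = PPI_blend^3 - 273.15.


PPI_1 = (-21 + 273.15)^(1/3) = 6.317613
PPI_2 = (3 + 273.15)^(1/3) = 6.512009
PPI_blend = 0.44 * 6.317613 + 0.56 * 6.512009 = 6.426475
PP_blend = 6.426475^3 - 273.15 = 265.4107 - 273.15 = -7.74

-7.74 degC


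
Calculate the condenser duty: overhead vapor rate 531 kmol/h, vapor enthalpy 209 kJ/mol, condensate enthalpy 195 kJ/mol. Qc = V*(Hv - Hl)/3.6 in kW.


Qc = 531 * (209 - 195) / 3.6 = 531 * 14 / 3.6 = 2065

2065 kW


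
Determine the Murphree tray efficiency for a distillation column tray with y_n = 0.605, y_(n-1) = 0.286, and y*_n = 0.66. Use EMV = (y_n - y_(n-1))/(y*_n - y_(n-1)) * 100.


Murphree vapor efficiency: EMV = (y_n - y_(n-1)) / (y*_n - y_(n-1)) * 100
EMV = (0.605 - 0.286) / (0.66 - 0.286) * 100 = 0.319 / 0.374 * 100 = 85.29

85.29 %


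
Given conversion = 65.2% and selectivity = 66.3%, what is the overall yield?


Overall yield = conversion (%) * selectivity (%) / 100
Conversion = 65.2%, Selectivity = 66.3%
Y = 65.2 * 66.3 / 100
= 43.2276 %

43.2276 %


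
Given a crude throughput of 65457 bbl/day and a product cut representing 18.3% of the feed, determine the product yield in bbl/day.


Crude throughput = 65457 bbl/day
Fraction yield = 18.3%
yield = throughput * fraction / 100
yield = 65457 * 18.3 / 100 = 11978.631

11978.631 bbl/day


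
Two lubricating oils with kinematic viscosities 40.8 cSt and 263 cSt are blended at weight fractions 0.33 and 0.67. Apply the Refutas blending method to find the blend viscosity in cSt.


Refutas method: VBN_i = 14.534*ln(ln(visc_i + 0.8)) + 10.975, blended linearly by mass fraction; since VBN is linear in VBI_i = ln(ln(visc_i + 0.8)) and the fractions sum to 1, blend VBI directly: visc = exp(exp(VBI_blend)) - 0.8
VBI_1 = ln(ln(40.8 + 0.8)) = 1.3159
VBI_2 = ln(ln(263 + 0.8)) = 1.71833
VBI_blend = 0.33 * 1.3159 + 0.67 * 1.71833 = 1.58553
visc_blend = exp(exp(1.58553)) - 0.8 = 131.1

131.1 cSt


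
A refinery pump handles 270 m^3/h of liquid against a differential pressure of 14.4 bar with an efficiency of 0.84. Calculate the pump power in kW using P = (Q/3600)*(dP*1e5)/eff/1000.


Q = 270 / 3600 = 0.075 m^3/s
P = 0.075 * (14.4 * 1e5) / 0.84 / 1000 = 128.6

128.6 kW


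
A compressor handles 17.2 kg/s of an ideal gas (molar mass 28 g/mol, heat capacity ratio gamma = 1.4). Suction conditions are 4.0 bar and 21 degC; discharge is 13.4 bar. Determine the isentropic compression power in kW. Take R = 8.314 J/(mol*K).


Isentropic work: W = m*(gamma/(gamma-1))*(R*T1/MW)*((P2/P1)^((gamma-1)/gamma) - 1)
T1 = 21 + 273.15 = 294.15 K
Pressure ratio = 13.4 / 4.0 = 3.35
Exponent = (1.4 - 1)/1.4 = 0.285714
(P2/P1)^exp - 1 = 3.35^0.285714 - 1 = 0.412579
W = 17.2 * 1.4 / 0.4 * 8.314 * 294.15 / 28 * 0.412579 = 2169

2169 kW


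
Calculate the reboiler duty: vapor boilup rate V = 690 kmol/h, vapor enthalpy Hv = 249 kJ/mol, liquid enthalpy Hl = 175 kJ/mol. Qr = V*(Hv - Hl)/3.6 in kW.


Qr = 690 * (249 - 175) / 3.6 = 690 * 74 / 3.6 = 14180

14180 kW


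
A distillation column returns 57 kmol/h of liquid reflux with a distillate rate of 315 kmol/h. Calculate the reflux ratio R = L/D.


Reflux ratio definition: R = L / D (liquid returned / distillate withdrawn)
L = 57 kmol/h, D = 315 kmol/h
R = 57 / 315 = 0.1810

0.1810


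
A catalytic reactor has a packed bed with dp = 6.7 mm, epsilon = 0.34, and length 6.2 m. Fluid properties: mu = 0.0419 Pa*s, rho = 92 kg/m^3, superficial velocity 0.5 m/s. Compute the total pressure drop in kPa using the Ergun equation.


dp = 6.7 mm = 0.0067 m
Viscous term = 150*0.0419*0.5*(1-0.34)^2 / (0.0067^2*0.34^3) = 775848
Inertial term = 1.75*92*0.5^2*(1-0.34) / (0.0067*0.34^3) = 100878
dP/L = 775848 + 100878 = 876726 Pa/m
dP = 876726 * 6.2 / 1000 = 5436 kPa

5436 kPa


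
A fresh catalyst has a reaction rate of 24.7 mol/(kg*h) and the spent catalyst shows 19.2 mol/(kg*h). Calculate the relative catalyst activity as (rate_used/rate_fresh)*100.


Activity (%) = (rate_used / rate_fresh) * 100
rate_used = 19.2, rate_fresh = 24.7
= (19.2 / 24.7) * 100
= 0.7773 * 100 = 77.73

77.73 %


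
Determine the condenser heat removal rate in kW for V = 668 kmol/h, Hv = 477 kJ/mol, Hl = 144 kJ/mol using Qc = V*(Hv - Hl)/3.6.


Qc = 668 * (477 - 144) / 3.6 = 668 * 333 / 3.6 = 61790

61790 kW


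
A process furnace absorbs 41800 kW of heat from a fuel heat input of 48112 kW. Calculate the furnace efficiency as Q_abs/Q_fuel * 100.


Furnace efficiency = Q_absorbed / Q_fuel * 100
= 41800 / 48112 * 100 = 86.88

86.88 %


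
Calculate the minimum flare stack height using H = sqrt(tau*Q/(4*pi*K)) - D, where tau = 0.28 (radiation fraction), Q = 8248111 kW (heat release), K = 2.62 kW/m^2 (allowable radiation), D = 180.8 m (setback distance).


tau*Q/(4*pi*K) = 0.28 * 8248111 / (4 * pi * 2.62) = 70145.8
sqrt(70145.8) = 264.851
H = 264.851 - 180.8 = 84.05

84.05 m


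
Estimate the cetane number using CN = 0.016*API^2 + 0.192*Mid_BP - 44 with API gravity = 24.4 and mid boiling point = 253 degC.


CN = 0.016 * 24.4^2 + 0.192 * 253 - 44
CN = 9.52576 + 48.576 - 44 = 14.10176

14.10176


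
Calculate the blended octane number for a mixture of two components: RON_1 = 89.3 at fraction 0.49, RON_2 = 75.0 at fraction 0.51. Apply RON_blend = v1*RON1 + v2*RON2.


Linear blending: RON_blend = sum(vi * RONi)
Contribution 1: 0.49 * 89.3 = 43.757
Contribution 2: 0.51 * 75.0 = 38.25
RON_blend = 43.757 + 38.25 = 82.007

82.007


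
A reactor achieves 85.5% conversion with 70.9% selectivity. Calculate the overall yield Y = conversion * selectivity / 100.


Overall yield = conversion (%) * selectivity (%) / 100
Conversion = 85.5%, Selectivity = 70.9%
Y = 85.5 * 70.9 / 100
= 60.6195 %

60.6195 %


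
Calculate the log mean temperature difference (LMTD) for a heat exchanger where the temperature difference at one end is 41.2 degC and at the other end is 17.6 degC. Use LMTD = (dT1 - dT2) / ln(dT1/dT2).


LMTD = (dT1 - dT2) / ln(dT1/dT2)
= (41.2 - 17.6) / ln(41.2 / 17.6) = 23.6 / 0.850539 = 27.75

27.75 degC


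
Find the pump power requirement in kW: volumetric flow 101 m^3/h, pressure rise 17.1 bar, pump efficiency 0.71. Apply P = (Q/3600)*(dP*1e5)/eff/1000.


Q = 101 / 3600 = 0.0280556 m^3/s
P = 0.0280556 * (17.1 * 1e5) / 0.71 / 1000 = 67.57

67.57 kW


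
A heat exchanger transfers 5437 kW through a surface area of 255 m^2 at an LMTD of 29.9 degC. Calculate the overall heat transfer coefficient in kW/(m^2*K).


From Q = U*A*LMTD, U = Q / (A * LMTD)
U = 5437 / (255 * 29.9) = 5437 / 7624.5 = 0.7131

0.7131 kW/(m^2*K)


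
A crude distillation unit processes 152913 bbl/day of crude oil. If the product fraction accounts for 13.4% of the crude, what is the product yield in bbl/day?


Crude throughput = 152913 bbl/day
Fraction yield = 13.4%
yield = throughput * fraction / 100
yield = 152913 * 13.4 / 100 = 20490.342

20490.342 bbl/day


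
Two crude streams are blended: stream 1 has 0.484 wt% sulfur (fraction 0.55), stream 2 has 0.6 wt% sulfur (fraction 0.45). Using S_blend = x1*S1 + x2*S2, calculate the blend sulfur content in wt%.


Linear sulfur blending: S_blend = x1*S1 + x2*S2
Contribution 1: 0.55 * 0.484 = 0.2662 wt%
Contribution 2: 0.45 * 0.6 = 0.27 wt%
S_blend = 0.2662 + 0.27 = 0.5362

0.5362 wt%


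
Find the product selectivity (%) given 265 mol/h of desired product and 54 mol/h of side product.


Selectivity = desired / (desired + undesired) * 100
Total products = 265 + 54 = 319 mol/h
S = 265 / 319 * 100
= 0.8307 * 100
= 83.07 %

83.07 %


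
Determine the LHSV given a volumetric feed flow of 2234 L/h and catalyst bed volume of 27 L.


LHSV = volumetric feed rate / catalyst volume
= 2234 L/h / 27 L
= 82.74 h^-1

82.74 h^-1


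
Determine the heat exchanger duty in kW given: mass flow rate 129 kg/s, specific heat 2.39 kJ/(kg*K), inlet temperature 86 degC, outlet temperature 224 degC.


Q = m_dot * cp * delta_T
delta_T = 224 - 86 = 138 K
Q = 129 * 2.39 * 138
= 308.31 * 138
= 42546.78 kW

42546.78 kW


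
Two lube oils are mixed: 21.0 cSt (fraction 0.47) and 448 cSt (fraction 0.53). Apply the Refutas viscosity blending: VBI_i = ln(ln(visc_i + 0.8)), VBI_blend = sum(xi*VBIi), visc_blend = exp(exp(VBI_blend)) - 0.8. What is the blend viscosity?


Refutas method: VBN_i = 14.534*ln(ln(visc_i + 0.8)) + 10.975, blended linearly by mass fraction; since VBN is linear in VBI_i = ln(ln(visc_i + 0.8)) and the fractions sum to 1, blend VBI directly: visc = exp(exp(VBI_blend)) - 0.8
VBI_1 = ln(ln(21.0 + 0.8)) = 1.12555
VBI_2 = ln(ln(448 + 0.8)) = 1.80937
VBI_blend = 0.47 * 1.12555 + 0.53 * 1.80937 = 1.48797
visc_blend = exp(exp(1.48797)) - 0.8 = 82.97

82.97 cSt


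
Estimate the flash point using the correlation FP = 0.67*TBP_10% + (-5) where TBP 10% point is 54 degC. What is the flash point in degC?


FP = 0.67 * 54 + (-5) = 31.18

31.18 degC


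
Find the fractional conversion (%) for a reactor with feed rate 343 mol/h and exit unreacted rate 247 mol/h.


X = (F_in - F_out) / F_in * 100
Moles reacted = 343 - 247 = 96
X = 96 / 343 * 100
= 0.2799 * 100
= 27.99 %

27.99 %


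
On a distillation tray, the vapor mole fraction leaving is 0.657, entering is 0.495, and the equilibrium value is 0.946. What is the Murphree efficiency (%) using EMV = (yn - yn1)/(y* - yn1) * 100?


Murphree vapor efficiency: EMV = (y_n - y_(n-1)) / (y*_n - y_(n-1)) * 100
EMV = (0.657 - 0.495) / (0.946 - 0.495) * 100 = 0.162 / 0.451 * 100 = 35.92

35.92 %


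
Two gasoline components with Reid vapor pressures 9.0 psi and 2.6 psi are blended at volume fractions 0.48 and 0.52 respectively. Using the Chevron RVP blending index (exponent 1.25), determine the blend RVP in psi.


Chevron index: RVP_blend = (sum xi*RVPi^1.25)^(1/1.25)
RVP^1.25 terms: 0.48 * 9.0^1.25 + 0.52 * 2.6^1.25 = 9.19926
RVP_blend = 9.19926^(1/1.25) = 5.902

5.902 psi


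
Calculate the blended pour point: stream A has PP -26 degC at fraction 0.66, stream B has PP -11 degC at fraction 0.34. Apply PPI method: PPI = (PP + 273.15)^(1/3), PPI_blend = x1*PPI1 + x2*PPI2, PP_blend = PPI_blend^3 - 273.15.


PPI_1 = (-26 + 273.15)^(1/3) = 6.275575
PPI_2 = (-11 + 273.15)^(1/3) = 6.400049
PPI_blend = 0.66 * 6.275575 + 0.34 * 6.400049 = 6.317896
PP_blend = 6.317896^3 - 273.15 = 252.1839 - 273.15 = -20.97

-20.97 degC


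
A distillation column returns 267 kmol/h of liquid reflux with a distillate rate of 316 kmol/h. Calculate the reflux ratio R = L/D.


Reflux ratio definition: R = L / D (liquid returned / distillate withdrawn)
L = 267 kmol/h, D = 316 kmol/h
R = 267 / 316 = 0.8449

0.8449


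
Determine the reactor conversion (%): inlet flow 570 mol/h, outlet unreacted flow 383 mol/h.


X = (F_in - F_out) / F_in * 100
Moles reacted = 570 - 383 = 187
X = 187 / 570 * 100
= 0.3281 * 100
= 32.81 %

32.81 %


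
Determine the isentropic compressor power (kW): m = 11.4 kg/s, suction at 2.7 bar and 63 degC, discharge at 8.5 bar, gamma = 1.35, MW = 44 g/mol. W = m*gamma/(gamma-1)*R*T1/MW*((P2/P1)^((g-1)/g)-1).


Isentropic work: W = m*(gamma/(gamma-1))*(R*T1/MW)*((P2/P1)^((gamma-1)/gamma) - 1)
T1 = 63 + 273.15 = 336.15 K
Pressure ratio = 8.5 / 2.7 = 3.14815
Exponent = (1.35 - 1)/1.35 = 0.259259
(P2/P1)^exp - 1 = 3.14815^0.259259 - 1 = 0.346249
W = 11.4 * 1.35 / 0.35 * 8.314 * 336.15 / 44 * 0.346249 = 967.1

967.1 kW


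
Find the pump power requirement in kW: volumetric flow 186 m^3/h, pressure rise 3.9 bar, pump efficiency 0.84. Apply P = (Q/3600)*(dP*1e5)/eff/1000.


Q = 186 / 3600 = 0.0516667 m^3/s
P = 0.0516667 * (3.9 * 1e5) / 0.84 / 1000 = 23.99

23.99 kW


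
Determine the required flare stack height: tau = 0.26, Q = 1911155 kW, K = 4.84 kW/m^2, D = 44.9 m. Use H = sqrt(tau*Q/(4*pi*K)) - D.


tau*Q/(4*pi*K) = 0.26 * 1911155 / (4 * pi * 4.84) = 8169.85
sqrt(8169.85) = 90.3872
H = 90.3872 - 44.9 = 45.49

45.49 m


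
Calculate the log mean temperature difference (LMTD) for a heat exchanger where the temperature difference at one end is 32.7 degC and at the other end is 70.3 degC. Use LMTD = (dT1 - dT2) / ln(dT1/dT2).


LMTD = (dT1 - dT2) / ln(dT1/dT2)
= (32.7 - 70.3) / ln(32.7 / 70.3) = -37.6 / -0.765397 = 49.12

49.12 degC


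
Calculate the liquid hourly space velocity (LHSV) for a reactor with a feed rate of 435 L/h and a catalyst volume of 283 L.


LHSV = volumetric feed rate / catalyst volume
= 435 L/h / 283 L
= 1.537 h^-1

1.537 h^-1


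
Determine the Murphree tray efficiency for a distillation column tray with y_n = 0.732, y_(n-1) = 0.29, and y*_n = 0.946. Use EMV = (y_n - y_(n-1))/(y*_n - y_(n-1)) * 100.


Murphree vapor efficiency: EMV = (y_n - y_(n-1)) / (y*_n - y_(n-1)) * 100
EMV = (0.732 - 0.29) / (0.946 - 0.29) * 100 = 0.442 / 0.656 * 100 = 67.38

67.38 %


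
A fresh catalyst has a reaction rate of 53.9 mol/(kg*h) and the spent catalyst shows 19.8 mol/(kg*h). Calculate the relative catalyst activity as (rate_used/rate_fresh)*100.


Activity (%) = (rate_used / rate_fresh) * 100
rate_used = 19.8, rate_fresh = 53.9
= (19.8 / 53.9) * 100
= 0.3673 * 100 = 36.73

36.73 %


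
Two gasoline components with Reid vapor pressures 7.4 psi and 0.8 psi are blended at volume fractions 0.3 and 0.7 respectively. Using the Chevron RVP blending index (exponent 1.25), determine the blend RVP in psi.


Chevron index: RVP_blend = (sum xi*RVPi^1.25)^(1/1.25)
RVP^1.25 terms: 0.3 * 7.4^1.25 + 0.7 * 0.8^1.25 = 4.19113
RVP_blend = 4.19113^(1/1.25) = 3.147

3.147 psi


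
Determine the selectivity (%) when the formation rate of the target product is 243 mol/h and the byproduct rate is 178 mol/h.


Selectivity = desired / (desired + undesired) * 100
Total products = 243 + 178 = 421 mol/h
S = 243 / 421 * 100
= 0.5772 * 100
= 57.72 %

57.72 %


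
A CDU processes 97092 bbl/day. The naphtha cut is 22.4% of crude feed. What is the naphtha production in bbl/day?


Crude throughput = 97092 bbl/day
Fraction yield = 22.4%
yield = throughput * fraction / 100
yield = 97092 * 22.4 / 100 = 21748.608

21748.608 bbl/day


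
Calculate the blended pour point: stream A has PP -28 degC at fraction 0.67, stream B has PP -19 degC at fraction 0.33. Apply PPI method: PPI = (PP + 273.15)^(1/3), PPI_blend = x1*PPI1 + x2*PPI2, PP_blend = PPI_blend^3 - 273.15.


PPI_1 = (-28 + 273.15)^(1/3) = 6.258601
PPI_2 = (-19 + 273.15)^(1/3) = 6.334272
PPI_blend = 0.67 * 6.258601 + 0.33 * 6.334272 = 6.283572
PP_blend = 6.283572^3 - 273.15 = 248.096 - 273.15 = -25.05

-25.05 degC


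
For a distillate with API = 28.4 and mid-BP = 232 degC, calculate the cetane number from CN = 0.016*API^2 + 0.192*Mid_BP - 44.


CN = 0.016 * 28.4^2 + 0.192 * 232 - 44
CN = 12.90496 + 44.544 - 44 = 13.44896

13.44896


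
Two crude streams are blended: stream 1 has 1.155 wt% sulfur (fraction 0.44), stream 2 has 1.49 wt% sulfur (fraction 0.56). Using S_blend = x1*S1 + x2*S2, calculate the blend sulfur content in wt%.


Linear sulfur blending: S_blend = x1*S1 + x2*S2
Contribution 1: 0.44 * 1.155 = 0.5082 wt%
Contribution 2: 0.56 * 1.49 = 0.8344 wt%
S_blend = 0.5082 + 0.8344 = 1.3426

1.3426 wt%


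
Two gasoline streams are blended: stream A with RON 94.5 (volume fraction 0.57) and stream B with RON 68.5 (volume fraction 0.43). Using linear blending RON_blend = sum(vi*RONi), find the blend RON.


Linear blending: RON_blend = sum(vi * RONi)
Contribution 1: 0.57 * 94.5 = 53.865
Contribution 2: 0.43 * 68.5 = 29.455
RON_blend = 53.865 + 29.455 = 83.32

83.32


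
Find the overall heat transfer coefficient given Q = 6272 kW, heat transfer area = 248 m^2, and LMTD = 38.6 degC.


From Q = U*A*LMTD, U = Q / (A * LMTD)
U = 6272 / (248 * 38.6) = 6272 / 9572.8 = 0.6552

0.6552 kW/(m^2*K)


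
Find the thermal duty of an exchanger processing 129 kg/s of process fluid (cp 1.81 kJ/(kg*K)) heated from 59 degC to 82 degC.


Q = m_dot * cp * delta_T
delta_T = 82 - 59 = 23 K
Q = 129 * 1.81 * 23
= 233.49 * 23
= 5370.27 kW

5370.27 kW


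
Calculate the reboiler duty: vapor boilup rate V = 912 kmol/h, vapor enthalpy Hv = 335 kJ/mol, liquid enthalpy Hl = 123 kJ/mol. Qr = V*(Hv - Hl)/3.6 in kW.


Qr = 912 * (335 - 123) / 3.6 = 912 * 212 / 3.6 = 53710

53710 kW


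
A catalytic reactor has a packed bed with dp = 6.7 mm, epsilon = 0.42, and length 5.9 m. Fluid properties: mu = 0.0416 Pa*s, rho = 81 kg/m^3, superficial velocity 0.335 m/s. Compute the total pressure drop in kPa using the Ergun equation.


dp = 6.7 mm = 0.0067 m
Viscous term = 150*0.0416*0.335*(1-0.42)^2 / (0.0067^2*0.42^3) = 211440
Inertial term = 1.75*81*0.335^2*(1-0.42) / (0.0067*0.42^3) = 18587.4
dP/L = 211440 + 18587.4 = 230027 Pa/m
dP = 230027 * 5.9 / 1000 = 1357 kPa

1357 kPa


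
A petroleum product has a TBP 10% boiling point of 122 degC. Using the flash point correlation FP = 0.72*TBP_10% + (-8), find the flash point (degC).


FP = 0.72 * 122 + (-8) = 79.84

79.84 degC


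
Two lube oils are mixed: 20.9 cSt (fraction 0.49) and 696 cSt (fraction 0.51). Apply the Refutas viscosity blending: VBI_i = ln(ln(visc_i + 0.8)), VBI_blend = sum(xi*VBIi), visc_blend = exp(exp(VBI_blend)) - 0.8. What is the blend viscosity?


Refutas method: VBN_i = 14.534*ln(ln(visc_i + 0.8)) + 10.975, blended linearly by mass fraction; since VBN is linear in VBI_i = ln(ln(visc_i + 0.8)) and the fractions sum to 1, blend VBI directly: visc = exp(exp(VBI_blend)) - 0.8
VBI_1 = ln(ln(20.9 + 0.8)) = 1.12406
VBI_2 = ln(ln(696 + 0.8)) = 1.87893
VBI_blend = 0.49 * 1.12406 + 0.51 * 1.87893 = 1.50904
visc_blend = exp(exp(1.50904)) - 0.8 = 91.26

91.26 cSt


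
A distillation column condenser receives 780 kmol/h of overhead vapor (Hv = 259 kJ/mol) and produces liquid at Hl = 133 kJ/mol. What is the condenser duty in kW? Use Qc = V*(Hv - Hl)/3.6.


Qc = 780 * (259 - 133) / 3.6 = 780 * 126 / 3.6 = 27300

27300 kW


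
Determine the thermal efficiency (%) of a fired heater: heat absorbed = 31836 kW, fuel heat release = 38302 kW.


Furnace efficiency = Q_absorbed / Q_fuel * 100
= 31836 / 38302 * 100 = 83.12

83.12 %


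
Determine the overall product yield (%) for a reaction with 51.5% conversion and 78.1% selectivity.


Overall yield = conversion (%) * selectivity (%) / 100
Conversion = 51.5%, Selectivity = 78.1%
Y = 51.5 * 78.1 / 100
= 40.2215 %

40.2215 %


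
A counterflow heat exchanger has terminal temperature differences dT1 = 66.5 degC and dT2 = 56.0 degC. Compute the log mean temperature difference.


LMTD = (dT1 - dT2) / ln(dT1/dT2)
= (66.5 - 56.0) / ln(66.5 / 56.0) = 10.5 / 0.17185 = 61.10

61.10 degC


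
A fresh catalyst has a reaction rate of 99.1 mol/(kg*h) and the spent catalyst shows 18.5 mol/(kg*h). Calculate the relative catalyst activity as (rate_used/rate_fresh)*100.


Activity (%) = (rate_used / rate_fresh) * 100
rate_used = 18.5, rate_fresh = 99.1
= (18.5 / 99.1) * 100
= 0.1867 * 100 = 18.67

18.67 %


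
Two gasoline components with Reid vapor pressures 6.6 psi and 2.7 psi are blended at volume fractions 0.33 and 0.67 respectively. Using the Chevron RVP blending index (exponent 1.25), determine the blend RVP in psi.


Chevron index: RVP_blend = (sum xi*RVPi^1.25)^(1/1.25)
RVP^1.25 terms: 0.33 * 6.6^1.25 + 0.67 * 2.7^1.25 = 5.80984
RVP_blend = 5.80984^(1/1.25) = 4.086

4.086 psi


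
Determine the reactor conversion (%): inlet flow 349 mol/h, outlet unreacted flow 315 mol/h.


X = (F_in - F_out) / F_in * 100
Moles reacted = 349 - 315 = 34
X = 34 / 349 * 100
= 0.09742 * 100
= 9.742 %

9.742 %


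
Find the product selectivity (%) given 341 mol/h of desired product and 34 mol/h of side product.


Selectivity = desired / (desired + undesired) * 100
Total products = 341 + 34 = 375 mol/h
S = 341 / 375 * 100
= 0.9093 * 100
= 90.93 %

90.93 %


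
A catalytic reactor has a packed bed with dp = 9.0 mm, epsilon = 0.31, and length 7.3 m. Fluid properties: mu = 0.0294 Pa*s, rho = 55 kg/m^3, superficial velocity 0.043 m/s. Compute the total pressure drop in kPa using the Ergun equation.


dp = 9.0 mm = 0.009 m
Viscous term = 150*0.0294*0.043*(1-0.31)^2 / (0.009^2*0.31^3) = 37414.1
Inertial term = 1.75*55*0.043^2*(1-0.31) / (0.009*0.31^3) = 457.993
dP/L = 37414.1 + 457.993 = 37872.1 Pa/m
dP = 37872.1 * 7.3 / 1000 = 276.5 kPa

276.5 kPa


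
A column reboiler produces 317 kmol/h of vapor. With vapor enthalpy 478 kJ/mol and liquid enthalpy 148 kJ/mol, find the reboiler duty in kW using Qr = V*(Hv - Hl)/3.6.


Qr = 317 * (478 - 148) / 3.6 = 317 * 330 / 3.6 = 29060

29060 kW


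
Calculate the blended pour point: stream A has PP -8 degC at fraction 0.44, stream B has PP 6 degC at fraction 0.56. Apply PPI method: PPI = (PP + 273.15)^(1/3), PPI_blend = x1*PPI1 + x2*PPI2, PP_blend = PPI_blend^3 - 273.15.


PPI_1 = (-8 + 273.15)^(1/3) = 6.42437
PPI_2 = (6 + 273.15)^(1/3) = 6.535506
PPI_blend = 0.44 * 6.42437 + 0.56 * 6.535506 = 6.486606
PP_blend = 6.486606^3 - 273.15 = 272.9308 - 273.15 = -0.22

-0.22 degC


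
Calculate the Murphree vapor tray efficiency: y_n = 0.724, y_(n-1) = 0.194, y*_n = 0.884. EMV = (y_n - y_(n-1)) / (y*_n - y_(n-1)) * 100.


Murphree vapor efficiency: EMV = (y_n - y_(n-1)) / (y*_n - y_(n-1)) * 100
EMV = (0.724 - 0.194) / (0.884 - 0.194) * 100 = 0.53 / 0.69 * 100 = 76.81

76.81 %


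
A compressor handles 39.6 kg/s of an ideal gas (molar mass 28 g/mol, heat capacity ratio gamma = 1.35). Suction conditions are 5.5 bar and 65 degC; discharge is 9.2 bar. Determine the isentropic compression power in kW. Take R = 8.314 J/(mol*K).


Isentropic work: W = m*(gamma/(gamma-1))*(R*T1/MW)*((P2/P1)^((gamma-1)/gamma) - 1)
T1 = 65 + 273.15 = 338.15 K
Pressure ratio = 9.2 / 5.5 = 1.67273
Exponent = (1.35 - 1)/1.35 = 0.259259
(P2/P1)^exp - 1 = 1.67273^0.259259 - 1 = 0.142681
W = 39.6 * 1.35 / 0.35 * 8.314 * 338.15 / 28 * 0.142681 = 2188

2188 kW


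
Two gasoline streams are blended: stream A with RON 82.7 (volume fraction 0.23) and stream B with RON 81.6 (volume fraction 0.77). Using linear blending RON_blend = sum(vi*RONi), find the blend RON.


Linear blending: RON_blend = sum(vi * RONi)
Contribution 1: 0.23 * 82.7 = 19.021
Contribution 2: 0.77 * 81.6 = 62.832
RON_blend = 19.021 + 62.832 = 81.853

81.853


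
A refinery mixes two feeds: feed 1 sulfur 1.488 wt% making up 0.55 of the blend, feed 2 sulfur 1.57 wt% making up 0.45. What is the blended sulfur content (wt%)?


Linear sulfur blending: S_blend = x1*S1 + x2*S2
Contribution 1: 0.55 * 1.488 = 0.8184 wt%
Contribution 2: 0.45 * 1.57 = 0.7065 wt%
S_blend = 0.8184 + 0.7065 = 1.5249

1.5249 wt%


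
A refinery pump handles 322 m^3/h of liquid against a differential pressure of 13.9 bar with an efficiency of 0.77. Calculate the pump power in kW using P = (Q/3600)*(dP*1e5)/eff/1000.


Q = 322 / 3600 = 0.0894444 m^3/s
P = 0.0894444 * (13.9 * 1e5) / 0.77 / 1000 = 161.5

161.5 kW


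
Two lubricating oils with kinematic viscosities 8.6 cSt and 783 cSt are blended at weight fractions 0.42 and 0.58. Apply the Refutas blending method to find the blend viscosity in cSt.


Refutas method: VBN_i = 14.534*ln(ln(visc_i + 0.8)) + 10.975, blended linearly by mass fraction; since VBN is linear in VBI_i = ln(ln(visc_i + 0.8)) and the fractions sum to 1, blend VBI directly: visc = exp(exp(VBI_blend)) - 0.8
VBI_1 = ln(ln(8.6 + 0.8)) = 0.806793
VBI_2 = ln(ln(783 + 0.8)) = 1.89674
VBI_blend = 0.42 * 0.806793 + 0.58 * 1.89674 = 1.43896
visc_blend = exp(exp(1.43896)) - 0.8 = 66.98

66.98 cSt


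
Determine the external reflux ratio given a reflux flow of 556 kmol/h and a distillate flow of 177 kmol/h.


Reflux ratio definition: R = L / D (liquid returned / distillate withdrawn)
L = 556 kmol/h, D = 177 kmol/h
R = 556 / 177 = 3.141

3.141


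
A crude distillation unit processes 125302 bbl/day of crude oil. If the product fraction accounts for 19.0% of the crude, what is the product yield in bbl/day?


Crude throughput = 125302 bbl/day
Fraction yield = 19.0%
yield = throughput * fraction / 100
yield = 125302 * 19.0 / 100 = 23807.38

23807.38 bbl/day


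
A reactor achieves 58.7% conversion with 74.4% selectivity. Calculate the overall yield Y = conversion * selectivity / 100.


Overall yield = conversion (%) * selectivity (%) / 100
Conversion = 58.7%, Selectivity = 74.4%
Y = 58.7 * 74.4 / 100
= 43.6728 %

43.6728 %


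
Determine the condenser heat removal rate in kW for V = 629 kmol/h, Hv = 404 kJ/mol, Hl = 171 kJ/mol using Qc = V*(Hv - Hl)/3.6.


Qc = 629 * (404 - 171) / 3.6 = 629 * 233 / 3.6 = 40710

40710 kW


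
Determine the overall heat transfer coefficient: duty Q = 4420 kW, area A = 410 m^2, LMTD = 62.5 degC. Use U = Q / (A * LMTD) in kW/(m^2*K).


From Q = U*A*LMTD, U = Q / (A * LMTD)
U = 4420 / (410 * 62.5) = 4420 / 25625 = 0.1725

0.1725 kW/(m^2*K)


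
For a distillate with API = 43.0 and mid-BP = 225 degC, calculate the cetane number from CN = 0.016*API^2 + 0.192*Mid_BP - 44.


CN = 0.016 * 43.0^2 + 0.192 * 225 - 44
CN = 29.584 + 43.2 - 44 = 28.784

28.784


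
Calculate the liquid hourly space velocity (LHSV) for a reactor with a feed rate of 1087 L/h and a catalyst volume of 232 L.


LHSV = volumetric feed rate / catalyst volume
= 1087 L/h / 232 L
= 4.685 h^-1

4.685 h^-1


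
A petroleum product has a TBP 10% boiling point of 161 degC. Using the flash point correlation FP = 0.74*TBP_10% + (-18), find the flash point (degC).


FP = 0.74 * 161 + (-18) = 101.14

101.14 degC


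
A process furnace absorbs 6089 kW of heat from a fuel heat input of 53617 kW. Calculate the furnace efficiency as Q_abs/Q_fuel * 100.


Furnace efficiency = Q_absorbed / Q_fuel * 100
= 6089 / 53617 * 100 = 11.36

11.36 %


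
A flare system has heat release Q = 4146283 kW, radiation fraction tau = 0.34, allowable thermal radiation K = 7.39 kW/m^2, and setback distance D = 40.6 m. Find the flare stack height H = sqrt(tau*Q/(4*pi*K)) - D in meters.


tau*Q/(4*pi*K) = 0.34 * 4146283 / (4 * pi * 7.39) = 15180.4
sqrt(15180.4) = 123.209
H = 123.209 - 40.6 = 82.61

82.61 m


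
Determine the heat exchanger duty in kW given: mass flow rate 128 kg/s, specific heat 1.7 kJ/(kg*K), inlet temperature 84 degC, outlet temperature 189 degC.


Q = m_dot * cp * delta_T
delta_T = 189 - 84 = 105 K
Q = 128 * 1.7 * 105
= 217.6 * 105
= 22848 kW

22848 kW
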